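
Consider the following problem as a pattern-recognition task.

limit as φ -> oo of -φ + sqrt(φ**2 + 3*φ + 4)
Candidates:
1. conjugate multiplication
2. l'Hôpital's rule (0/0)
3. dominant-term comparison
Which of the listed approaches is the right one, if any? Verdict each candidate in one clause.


Method: conjugate multiplication — infinity minus infinity with a radical in play — multiply by the conjugate so the divergences of sqrt(φ**2 + 3*φ + 4) and φ annihilate.
- conjugate multiplication — applies; the problem has the shape this method handles.
- l'Hôpital's rule (0/0) — substitution produces ∞ − ∞ rather than a vanishing quotient; the rule needs a 0/0 ratio to act on.
- dominant-term comparison: this limit is not decided by comparing polynomial growth at infinity.


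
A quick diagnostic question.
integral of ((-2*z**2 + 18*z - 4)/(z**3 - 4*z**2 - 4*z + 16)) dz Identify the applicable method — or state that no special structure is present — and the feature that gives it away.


Method: partial fractions — a proper rational integrand whose denominator splits into simpler factors — decompose into partial fractions first.


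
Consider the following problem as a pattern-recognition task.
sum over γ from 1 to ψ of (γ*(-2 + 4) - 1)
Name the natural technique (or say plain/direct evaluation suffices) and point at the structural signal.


Diagnosis: no special technique — with only polynomial terms in γ present, the classical sum-of-powers identities are all you need.


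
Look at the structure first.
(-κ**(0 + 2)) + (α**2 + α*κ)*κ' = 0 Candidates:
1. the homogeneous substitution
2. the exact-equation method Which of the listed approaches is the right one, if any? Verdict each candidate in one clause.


Best approach: the homogeneous substitution — the slope's numerator and denominator share total degree; set v = κ/α and the equation drops to separable form. This can also be massaged into Bernoulli form (the roles of the variables may need exchanging); the homogeneous substitution avoids that setup.
- the homogeneous substitution: a fit — the right tool for this form.
- the exact-equation method: the mixed partial derivatives differ, so the left side is not a total differential.


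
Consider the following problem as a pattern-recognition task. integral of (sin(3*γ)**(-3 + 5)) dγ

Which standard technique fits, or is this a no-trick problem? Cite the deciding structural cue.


Best approach: a trigonometric identity — sin(3*γ)**(-3 + 5) calls for power reduction: rewrite via double angles before any antiderivative is attempted.


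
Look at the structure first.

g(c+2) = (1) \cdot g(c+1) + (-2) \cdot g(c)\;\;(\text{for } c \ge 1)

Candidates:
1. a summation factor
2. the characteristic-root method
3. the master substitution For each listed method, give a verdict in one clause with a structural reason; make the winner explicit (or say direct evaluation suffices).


Technique: the characteristic-root method — every coefficient is a fixed number and the forcing is zero — substitute r^c and read off the root equation.
- a summation factor — the recurrence reaches back more than one step, outside the first-order family a summation factor normalizes.
- the characteristic-root method — yes, a natural case for it.
- the master substitution: there is no divide-the-index recursive argument.


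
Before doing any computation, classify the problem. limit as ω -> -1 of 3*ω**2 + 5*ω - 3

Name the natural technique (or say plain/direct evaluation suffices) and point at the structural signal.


Verdict: no special technique — no denominator vanishes and nothing blows up at -1: direct substitution is the whole computation.


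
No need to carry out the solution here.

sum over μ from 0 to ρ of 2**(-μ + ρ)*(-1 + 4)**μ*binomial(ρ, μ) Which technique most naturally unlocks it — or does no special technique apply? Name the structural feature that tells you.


Method: the binomial theorem — terms weighting binomial(ρ, μ) against matched powers of (-1 + 4) and 2 reassemble into ((-1 + 4) + 2)^ρ by the binomial theorem.


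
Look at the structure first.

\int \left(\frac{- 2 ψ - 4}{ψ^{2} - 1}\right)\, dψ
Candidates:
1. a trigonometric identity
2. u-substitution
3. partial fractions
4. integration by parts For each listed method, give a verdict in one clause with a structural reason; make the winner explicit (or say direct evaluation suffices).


Method: partial fractions — a proper rational integrand over the factorable ψ^{2} - 1: partial fractions reduce it to elementary pieces.
- a trigonometric identity: there is no trigonometric structure at all — the integrand carries no sine or cosine to rewrite.
- u-substitution — no subexpression of the integrand serves as a whole-integral substitution inner — individual terms may offer their own, but none carries its derivative as a factor of the full integrand; a working change of variable would have to be constructed from outside the expression.
- partial fractions: applies; the problem has the shape this method handles.
- integration by parts: the nonconstant-polynomial-times-standard-kernel pattern (an exp, sine, cosine, or logarithm partner) is absent.


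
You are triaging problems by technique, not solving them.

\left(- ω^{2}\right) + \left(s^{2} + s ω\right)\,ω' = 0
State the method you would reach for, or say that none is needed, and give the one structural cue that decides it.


Best approach: the homogeneous substitution — solved for the derivative, the right side is unchanged under scaling s and ω together — it depends only on the ratio ω/s, so substitute a single ratio variable. A Bernoulli-style rewrite — possibly after exchanging which variable is treated as dependent — would work as well; the homogeneous substitution is the more immediate reading here.


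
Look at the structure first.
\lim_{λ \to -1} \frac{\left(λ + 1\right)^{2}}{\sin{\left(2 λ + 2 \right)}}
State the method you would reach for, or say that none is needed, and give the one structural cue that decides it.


Best approach: l'Hôpital's rule (0/0) — numerator and denominator both vanish at -1 — a genuine 0/0 form, which is exactly when l'Hôpital applies. The standard small-argument limits would also carry it; the rule is the systematic route.


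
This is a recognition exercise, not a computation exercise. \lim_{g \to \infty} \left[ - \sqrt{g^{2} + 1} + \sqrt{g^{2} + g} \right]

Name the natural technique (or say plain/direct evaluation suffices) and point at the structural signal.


Technique: conjugate multiplication — the ∞ − ∞ radical form is the exact trigger for the conjugate maneuver.


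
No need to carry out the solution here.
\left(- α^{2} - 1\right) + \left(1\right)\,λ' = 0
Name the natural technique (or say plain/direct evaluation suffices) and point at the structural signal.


Best approach: no special technique — the slope is a function of α alone, so integrate both sides directly.


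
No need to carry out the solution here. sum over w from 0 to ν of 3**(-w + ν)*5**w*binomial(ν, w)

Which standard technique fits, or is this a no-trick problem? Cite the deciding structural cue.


Technique: the binomial theorem — the summand is term w of a binomial expansion in 5 and 3; the whole sum is a single power.


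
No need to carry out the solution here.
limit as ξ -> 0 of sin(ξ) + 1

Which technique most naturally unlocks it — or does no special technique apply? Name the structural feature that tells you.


Method: no special technique — no denominator vanishes and nothing blows up at 0: direct substitution is the whole computation.


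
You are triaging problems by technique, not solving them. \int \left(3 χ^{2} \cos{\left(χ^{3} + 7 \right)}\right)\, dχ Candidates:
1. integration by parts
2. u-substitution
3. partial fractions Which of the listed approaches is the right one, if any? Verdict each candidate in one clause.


Method: u-substitution — a chain-rule shadow: 3 χ^{2} alongside a function of χ^{3} + 7 means u = χ^{3} + 7 unwinds the composition in one step.
- integration by parts: a polynomial factor is present, but its partner is not an exp, sine, or cosine of a degree-1 argument, nor a logarithm.
- u-substitution — applies; the problem has the shape this method handles.
- partial fractions — there is no rational-function structure to decompose.


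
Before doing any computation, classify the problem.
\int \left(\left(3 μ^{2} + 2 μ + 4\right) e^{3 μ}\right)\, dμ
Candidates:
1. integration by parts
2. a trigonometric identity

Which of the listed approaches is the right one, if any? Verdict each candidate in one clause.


Technique: integration by parts — a polynomial factor 3 μ^{2} + 2 μ + 4 multiplies e^{3 μ}; differentiating 3 μ^{2} + 2 μ + 4 lowers its degree while e^{3 μ} integrates cleanly, so parts wins.
- integration by parts: yes, a natural case for it.
- a trigonometric identity — no sine or cosine appears, so there is nothing for a trigonometric identity to act on.


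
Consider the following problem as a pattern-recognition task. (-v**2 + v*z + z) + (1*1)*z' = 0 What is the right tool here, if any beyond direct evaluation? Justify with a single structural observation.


Technique: a linear integrating factor — linear in the unknown with genuine forcing: multiply through by the exponential of the integrated coefficient and the left side closes into one derivative.


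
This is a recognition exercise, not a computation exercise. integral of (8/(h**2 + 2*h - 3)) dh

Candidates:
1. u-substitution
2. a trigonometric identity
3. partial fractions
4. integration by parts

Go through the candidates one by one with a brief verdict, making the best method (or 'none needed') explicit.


Diagnosis: partial fractions — the bottom, h**2 + 2*h - 3, comes apart into simple factors, and a proper rational function over split factors decomposes.
- u-substitution — no subexpression of the integrand pairs with its own derivative as a factor — individual terms may offer their own substitutions, but any change of variable covering the whole integral would have to be constructed from outside the expression.
- a trigonometric identity: there is no trigonometric structure at all — the integrand carries no sine or cosine to rewrite.
- partial fractions — yes — fits the structure here.
- integration by parts: there is no nonconstant-polynomial-times-kernel split with an exp, sine, cosine (degree-1 argument), or logarithm partner.


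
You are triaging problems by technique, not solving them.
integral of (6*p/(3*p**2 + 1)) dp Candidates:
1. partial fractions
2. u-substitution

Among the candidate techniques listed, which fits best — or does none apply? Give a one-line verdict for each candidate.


Verdict: u-substitution — viewed as a product, the integrand is a composition evaluated at 3*p**2 + 1 times (a constant multiple of) that inner expression's derivative, so u = 3*p**2 + 1 makes it elementary.
- partial fractions — the denominator is irreducible over the rationals — no rational-coefficient split into simpler fractions exists.
- u-substitution: applies; the problem has the shape this method handles.


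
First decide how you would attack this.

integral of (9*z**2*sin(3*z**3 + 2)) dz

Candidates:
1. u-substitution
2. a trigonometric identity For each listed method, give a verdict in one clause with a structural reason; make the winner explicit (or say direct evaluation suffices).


Diagnosis: u-substitution — spotting that 9*z**2 is a constant multiple of the derivative of 3*z**3 + 2 is the key observation — substitute u = 3*z**3 + 2 and the integral becomes one-dimensional in u.
- u-substitution: yes — fits the structure here.
- a trigonometric identity: neither the even-power reduction nor the product-to-sum identity applies to this structure.


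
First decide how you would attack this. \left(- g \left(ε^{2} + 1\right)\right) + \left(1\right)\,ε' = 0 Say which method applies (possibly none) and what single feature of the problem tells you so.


Method: separation of variables — solved for the derivative, the right side splits multiplicatively into a function of each variable alone — divide and integrate each side.


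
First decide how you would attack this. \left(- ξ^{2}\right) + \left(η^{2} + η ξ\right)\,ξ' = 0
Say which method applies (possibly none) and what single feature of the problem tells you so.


Verdict: the homogeneous substitution — the slope's numerator and denominator share total degree; set v = ξ/η and the equation drops to separable form. Suitably rearranged — at times with the variables' roles exchanged — this doubles as a Bernoulli equation; the homogeneous reading needs no such setup.


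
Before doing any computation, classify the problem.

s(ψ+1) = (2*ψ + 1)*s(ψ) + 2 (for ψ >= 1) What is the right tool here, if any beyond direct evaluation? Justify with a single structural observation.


Best approach: a summation factor — rescale the sequence by the product of the weights 2*ψ + 1 so far — the recurrence collapses to a plain running sum.


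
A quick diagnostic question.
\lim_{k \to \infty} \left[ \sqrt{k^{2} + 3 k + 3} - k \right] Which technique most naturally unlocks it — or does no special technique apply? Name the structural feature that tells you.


Verdict: conjugate multiplication — neither \sqrt{k^{2} + 3 k + 3} nor k converges alone, so rewrite their difference as a conjugate-rationalized quotient first.


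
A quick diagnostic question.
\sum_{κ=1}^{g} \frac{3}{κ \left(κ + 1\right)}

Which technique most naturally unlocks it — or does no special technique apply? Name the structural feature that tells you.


Diagnosis: telescoping — \frac{3}{κ \left(κ + 1\right)} decomposes into shift-paired simple fractions; the series telescopes to finitely many boundary pieces.


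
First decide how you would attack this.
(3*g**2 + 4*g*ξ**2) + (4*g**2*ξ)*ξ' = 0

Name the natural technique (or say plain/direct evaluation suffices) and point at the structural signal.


Diagnosis: the exact-equation method — because the two cross partials coincide, the form is conservative as written — recover its potential in (g, ξ).


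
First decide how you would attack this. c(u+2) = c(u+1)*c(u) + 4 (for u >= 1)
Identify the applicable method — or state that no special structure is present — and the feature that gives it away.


Best approach: no special technique — no ansatz, no master substitution, no summation factor survives the nonlinearity here.


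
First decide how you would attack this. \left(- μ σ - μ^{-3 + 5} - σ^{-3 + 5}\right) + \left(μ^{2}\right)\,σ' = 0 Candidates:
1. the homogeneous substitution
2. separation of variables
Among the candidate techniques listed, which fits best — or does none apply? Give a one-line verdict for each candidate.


Diagnosis: the homogeneous substitution — scaling μ and σ together leaves the slope fixed — it depends only on σ/μ, so substitute the ratio.
- the homogeneous substitution: a fit — the right tool for this form.
- separation of variables: no algebra isolates the independent variable on one side and the unknown on the other.


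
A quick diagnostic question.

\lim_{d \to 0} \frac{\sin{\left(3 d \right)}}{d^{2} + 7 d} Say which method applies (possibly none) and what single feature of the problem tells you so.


Verdict: l'Hôpital's rule (0/0) — substituting 0 gives 0 over 0; differentiate top and bottom once and re-evaluate. Known elementary limits would finish this too — the rule just bypasses the case analysis.


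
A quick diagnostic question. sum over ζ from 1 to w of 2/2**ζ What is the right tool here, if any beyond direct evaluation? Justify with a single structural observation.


Method: the geometric series formula — consecutive terms stand in a fixed index-free ratio — the geometric sum formula closes it.


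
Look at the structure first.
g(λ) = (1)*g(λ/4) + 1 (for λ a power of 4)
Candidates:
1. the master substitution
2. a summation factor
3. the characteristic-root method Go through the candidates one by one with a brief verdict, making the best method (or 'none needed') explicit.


Verdict: the master substitution — recursion at λ/4 is multiplicative in the index; logarithmic reindexing via λ = 4^m linearizes it.
- the master substitution — a fit — the right tool for this form.
- a summation factor: the recursion divides its index rather than shifting it — there is no previous-term chain for a summation factor to telescope.
- the characteristic-root method — a divided-index call is not the fixed-shift linear shape that characteristic roots solve.


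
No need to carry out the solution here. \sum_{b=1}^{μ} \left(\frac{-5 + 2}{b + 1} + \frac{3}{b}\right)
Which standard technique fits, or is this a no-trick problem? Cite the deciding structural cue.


Diagnosis: telescoping — consecutive terms evaluate one function at adjacent indices (\frac{3}{b} is its current value): one term's tail is the next term's head, so the chain collapses.


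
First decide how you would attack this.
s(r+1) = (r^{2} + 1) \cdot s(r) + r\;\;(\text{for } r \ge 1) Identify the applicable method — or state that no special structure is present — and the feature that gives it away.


Method: a summation factor — rescale the sequence by the product of the weights r^{2} + 1 so far — the recurrence collapses to a plain running sum.


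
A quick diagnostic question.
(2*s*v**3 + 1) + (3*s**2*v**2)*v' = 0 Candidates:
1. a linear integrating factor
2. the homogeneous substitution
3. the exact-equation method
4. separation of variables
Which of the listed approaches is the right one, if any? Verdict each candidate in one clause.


Best approach: the exact-equation method — because the two cross partials coincide, the form is conservative as written — recover its potential in (s, v).
- a linear integrating factor — the unknown enters nonlinearly (through a power, a denominator, or a transcendental function), which the linear integrating-factor recipe cannot absorb as-is — any repair would come from a preliminary substitution, not the factor.
- the homogeneous substitution — the slope does not depend on the ratio of the variables alone.
- the exact-equation method — yes, a natural case for it.
- separation of variables: the two dependences are entangled, not a clean product of one-variable pieces.


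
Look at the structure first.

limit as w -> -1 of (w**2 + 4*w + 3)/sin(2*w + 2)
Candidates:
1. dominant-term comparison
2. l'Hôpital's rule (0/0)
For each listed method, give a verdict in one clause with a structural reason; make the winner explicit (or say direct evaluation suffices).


Technique: l'Hôpital's rule (0/0) — numerator and denominator both vanish at -1 — a genuine 0/0 form, which is exactly when l'Hôpital applies. Expanding numerator and denominator to first order gives the same value — the rule automates exactly that.
- dominant-term comparison — this limit is not decided by comparing polynomial growth at infinity.
- l'Hôpital's rule (0/0): yes — fits the structure here.


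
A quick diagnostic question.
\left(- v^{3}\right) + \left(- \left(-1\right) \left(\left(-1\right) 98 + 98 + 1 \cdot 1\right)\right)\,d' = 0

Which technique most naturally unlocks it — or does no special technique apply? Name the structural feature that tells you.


Diagnosis: no special technique — the slope is a function of v alone, so integrate both sides directly.


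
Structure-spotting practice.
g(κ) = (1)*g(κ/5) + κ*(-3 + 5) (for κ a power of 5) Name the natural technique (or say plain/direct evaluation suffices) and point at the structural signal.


Verdict: the master substitution — index division is the fingerprint: κ/5 in the recursive call means substitute κ = 5^m.


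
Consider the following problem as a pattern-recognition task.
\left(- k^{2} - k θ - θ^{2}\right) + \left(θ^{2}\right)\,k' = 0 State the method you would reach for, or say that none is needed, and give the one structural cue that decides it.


Method: the homogeneous substitution — solved for the derivative, the right side is unchanged under scaling θ and k together — it depends only on the ratio k/θ, so substitute a single ratio variable.


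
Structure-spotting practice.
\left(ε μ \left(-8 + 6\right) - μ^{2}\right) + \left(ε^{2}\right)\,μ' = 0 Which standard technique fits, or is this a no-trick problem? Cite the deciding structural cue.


Method: the homogeneous substitution — the slope's numerator and denominator have matching total degree, so it depends only on μ/ε and the ratio substitution collapses it. Rearranged, this also fits the Bernoulli template directly; the homogeneous substitution reads the structure without the rearrangement.


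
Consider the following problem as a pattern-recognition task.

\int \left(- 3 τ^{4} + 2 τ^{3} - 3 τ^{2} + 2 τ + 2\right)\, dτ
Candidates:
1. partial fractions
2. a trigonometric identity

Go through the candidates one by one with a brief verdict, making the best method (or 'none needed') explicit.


Diagnosis: no special technique — scan for structure and find none: constant multiples of powers of τ, integrate directly.
- partial fractions: the expression is not a ratio of polynomials that decomposes further.
- a trigonometric identity: no sine or cosine appears, so there is nothing for a trigonometric identity to act on.


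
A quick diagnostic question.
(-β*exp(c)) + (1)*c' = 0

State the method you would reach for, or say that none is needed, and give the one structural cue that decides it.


Method: separation of variables — one side of the product carries the independent variable, the other the unknown — the textbook separation shape.


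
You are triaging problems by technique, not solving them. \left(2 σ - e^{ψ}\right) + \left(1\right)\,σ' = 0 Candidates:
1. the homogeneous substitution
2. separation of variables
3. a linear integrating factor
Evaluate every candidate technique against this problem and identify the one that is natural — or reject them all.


Verdict: a linear integrating factor — linear in the unknown with genuine forcing: multiply through by the exponential of the integrated coefficient and the left side closes into one derivative.
- the homogeneous substitution: the slope changes under joint rescaling, failing the degree-zero test.
- separation of variables: no algebra isolates the independent variable on one side and the unknown on the other.
- a linear integrating factor — yes — fits the structure here.


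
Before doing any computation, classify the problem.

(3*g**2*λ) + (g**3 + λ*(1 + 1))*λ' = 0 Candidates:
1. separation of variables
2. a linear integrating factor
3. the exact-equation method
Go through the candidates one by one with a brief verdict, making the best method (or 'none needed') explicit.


Method: the exact-equation method — equality of cross partials is the green light — assemble the potential function term by term.
- separation of variables: the two dependences are entangled, not a clean product of one-variable pieces.
- a linear integrating factor — a nonlinear term in the unknown puts this outside the integrating-factor template.
- the exact-equation method: yes, a natural case for it.


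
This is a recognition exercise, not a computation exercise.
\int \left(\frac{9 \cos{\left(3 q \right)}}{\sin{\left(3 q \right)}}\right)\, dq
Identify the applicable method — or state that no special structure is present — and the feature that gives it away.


Verdict: u-substitution — viewed as a product, the integrand is a composition evaluated at \sin{\left(3 q \right)} times (a constant multiple of) that inner expression's derivative, so u = \sin{\left(3 q \right)} makes it elementary.


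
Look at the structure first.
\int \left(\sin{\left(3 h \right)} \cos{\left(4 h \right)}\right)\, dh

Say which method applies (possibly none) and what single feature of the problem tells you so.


Technique: a trigonometric identity — the product \sin{\left(3 h \right)} \cos{\left(4 h \right)} converts to a sum of single-frequency sinusoids via the product-to-sum identity.


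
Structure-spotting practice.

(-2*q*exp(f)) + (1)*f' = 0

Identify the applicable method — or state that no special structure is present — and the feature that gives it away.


Diagnosis: separation of variables — solved for the derivative, the right side splits multiplicatively into a function of each variable alone — divide and integrate each side.


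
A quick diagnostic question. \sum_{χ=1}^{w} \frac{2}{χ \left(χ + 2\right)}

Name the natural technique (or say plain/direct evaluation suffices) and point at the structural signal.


Best approach: telescoping — the denominator's roots in \frac{2}{χ \left(χ + 2\right)} sit an integer apart: decomposition produces a self-cancelling chain.


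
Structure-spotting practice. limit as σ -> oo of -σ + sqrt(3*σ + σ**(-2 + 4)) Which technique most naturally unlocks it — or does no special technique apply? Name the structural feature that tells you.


Diagnosis: conjugate multiplication — divergence minus divergence hides a finite answer — expose it by pairing sqrt(3*σ + σ**(-2 + 4)) - σ with its conjugate.


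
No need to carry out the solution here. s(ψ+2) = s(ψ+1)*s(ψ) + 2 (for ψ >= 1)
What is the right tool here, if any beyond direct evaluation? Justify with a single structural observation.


Diagnosis: no special technique — a nonlinear dependence on earlier terms breaks linearity, and with it every superposition-based closed form.


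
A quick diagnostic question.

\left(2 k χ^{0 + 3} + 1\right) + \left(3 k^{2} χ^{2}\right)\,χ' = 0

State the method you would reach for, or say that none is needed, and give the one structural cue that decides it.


Method: the exact-equation method — equality of cross partials is the green light — assemble the potential function term by term.


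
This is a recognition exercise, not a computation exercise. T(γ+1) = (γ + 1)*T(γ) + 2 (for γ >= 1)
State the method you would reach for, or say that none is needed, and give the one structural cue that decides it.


Best approach: a summation factor — one step of memory with a weight γ + 1 that changes as the index grows — the summation-factor construction is built for this.


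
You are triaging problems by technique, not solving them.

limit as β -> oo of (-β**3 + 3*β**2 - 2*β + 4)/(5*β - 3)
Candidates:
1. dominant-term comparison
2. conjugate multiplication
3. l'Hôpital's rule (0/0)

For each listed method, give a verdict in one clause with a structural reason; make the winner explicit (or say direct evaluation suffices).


Technique: dominant-term comparison — growth-rate triage: the leading powers of β decide the limit, everything else is noise.
- dominant-term comparison — applicable, and directly so.
- conjugate multiplication — no divergent radical difference is present for a conjugate pair to cancel.
- l'Hôpital's rule (0/0) — viewed as a single quotient this runs to ∞/∞, not the 0/0 clash this candidate addresses; an at-infinity variant of the rule would resolve it, but comparing leading growth reads the answer without differentiating.


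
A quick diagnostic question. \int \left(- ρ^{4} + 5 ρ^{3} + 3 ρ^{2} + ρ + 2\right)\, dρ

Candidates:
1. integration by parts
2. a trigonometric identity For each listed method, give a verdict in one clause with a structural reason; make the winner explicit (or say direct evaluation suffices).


Technique: no special technique — every term is a constant multiple of a power of ρ; term-wise power-rule integration needs no preliminary transformation.
- integration by parts: parts would only shuffle a directly integrable integrand.
- a trigonometric identity — there is no trigonometric structure at all — the integrand carries no sine or cosine to rewrite.


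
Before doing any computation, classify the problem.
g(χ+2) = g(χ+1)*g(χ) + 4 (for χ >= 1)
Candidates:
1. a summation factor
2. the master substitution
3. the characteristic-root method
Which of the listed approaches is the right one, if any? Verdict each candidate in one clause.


Best approach: no special technique — the new term depends nonlinearly on the old ones, which disqualifies every superposition-based technique.
- a summation factor — no summation factor applies — the rule is not linear in the sequence values.
- the master substitution — the recursion steps by a constant offset, so exponential reindexing is pointless.
- the characteristic-root method: the recursion is nonlinear in the sequence values, so no linear-modes ansatz applies.


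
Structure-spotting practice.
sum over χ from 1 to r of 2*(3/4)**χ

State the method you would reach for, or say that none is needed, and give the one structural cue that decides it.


Verdict: the geometric series formula — term-over-term division gives 3/4 every time — index-free ratio, geometric sum formula applies.


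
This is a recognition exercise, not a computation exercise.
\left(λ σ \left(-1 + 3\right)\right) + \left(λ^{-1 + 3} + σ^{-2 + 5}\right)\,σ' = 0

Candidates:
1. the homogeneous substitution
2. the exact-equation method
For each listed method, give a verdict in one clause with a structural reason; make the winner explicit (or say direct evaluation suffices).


Diagnosis: the exact-equation method — because the two cross partials coincide, the form is conservative as written — recover its potential in (λ, σ).
- the homogeneous substitution — the ratio of the variables does not determine the slope.
- the exact-equation method: yes, a natural case for it.


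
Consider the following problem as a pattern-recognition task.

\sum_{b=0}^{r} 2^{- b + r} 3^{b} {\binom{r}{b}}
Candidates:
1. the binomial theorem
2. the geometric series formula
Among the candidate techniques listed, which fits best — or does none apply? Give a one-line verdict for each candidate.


Best approach: the binomial theorem — binomial coefficients against complementary powers of 3 and 2: recognize the binomial expansion and resum.
- the binomial theorem — yes — fits the structure here.
- the geometric series formula: there is no constant term-to-term ratio.


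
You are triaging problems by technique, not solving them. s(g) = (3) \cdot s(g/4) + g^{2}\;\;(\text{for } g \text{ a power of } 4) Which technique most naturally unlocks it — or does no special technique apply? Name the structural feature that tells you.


Best approach: the master substitution — the argument shrinks by the factor 4, so measure the index on a logarithmic scale and the recursion becomes a shift.


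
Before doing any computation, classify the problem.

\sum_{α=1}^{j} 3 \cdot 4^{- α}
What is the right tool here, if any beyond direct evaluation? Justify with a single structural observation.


Method: the geometric series formula — consecutive terms stand in a fixed index-free ratio — the geometric sum formula closes it.


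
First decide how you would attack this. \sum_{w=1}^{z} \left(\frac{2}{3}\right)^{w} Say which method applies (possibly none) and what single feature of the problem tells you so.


Technique: the geometric series formula — the ratio of consecutive terms is the constant \frac{2}{3}, independent of the index — a geometric sum.


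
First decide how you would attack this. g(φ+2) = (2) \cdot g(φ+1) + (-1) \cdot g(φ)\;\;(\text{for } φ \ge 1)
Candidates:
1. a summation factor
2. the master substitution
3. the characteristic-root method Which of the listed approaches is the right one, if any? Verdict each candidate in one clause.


Verdict: the characteristic-root method — linear, homogeneous, constant coefficients: solutions of the form r^φ exist — find the roots of the characteristic polynomial.
- a summation factor — the recurrence reaches back more than one step, outside the first-order family a summation factor normalizes.
- the master substitution — the recursion shifts the index rather than dividing it.
- the characteristic-root method: applicable, and directly so.


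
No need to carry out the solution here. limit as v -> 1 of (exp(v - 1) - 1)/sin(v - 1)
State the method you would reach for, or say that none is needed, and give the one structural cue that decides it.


Technique: l'Hôpital's rule (0/0) — plug in 1: top and bottom both hit zero, so differentiate each and retry. The standard small-argument limits would also carry it; the rule is the systematic route.


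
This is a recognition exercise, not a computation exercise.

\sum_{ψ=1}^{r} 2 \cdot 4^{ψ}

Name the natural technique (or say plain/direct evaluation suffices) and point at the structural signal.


Verdict: the geometric series formula — check a ratio of consecutive terms: it is 4, independent of the index, so the geometric formula closes the sum.


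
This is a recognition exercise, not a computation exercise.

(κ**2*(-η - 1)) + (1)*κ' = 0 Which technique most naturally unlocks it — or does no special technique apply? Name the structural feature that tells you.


Method: separation of variables — one side of the product carries the independent variable, the other the unknown — the textbook separation shape.


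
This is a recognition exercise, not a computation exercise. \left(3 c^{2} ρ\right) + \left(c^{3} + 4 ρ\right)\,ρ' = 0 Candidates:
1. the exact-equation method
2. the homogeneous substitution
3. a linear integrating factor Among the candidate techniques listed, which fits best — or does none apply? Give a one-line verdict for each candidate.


Method: the exact-equation method — the mixed-partials test passes for 3 c^{2} ρ and c^{3} + 4 ρ, so a potential function exists as presented.
- the exact-equation method — applies; the problem has the shape this method handles.
- the homogeneous substitution: the ratio substitution does not collapse this equation.
- a linear integrating factor: a nonlinear term in the unknown puts this outside the integrating-factor template.


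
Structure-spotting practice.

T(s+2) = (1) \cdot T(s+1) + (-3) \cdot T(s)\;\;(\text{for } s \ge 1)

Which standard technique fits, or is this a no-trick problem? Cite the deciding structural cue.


Technique: the characteristic-root method — the recurrence treats every index alike (constant coefficients, no forcing) — precisely the regime where r^s trials close it.


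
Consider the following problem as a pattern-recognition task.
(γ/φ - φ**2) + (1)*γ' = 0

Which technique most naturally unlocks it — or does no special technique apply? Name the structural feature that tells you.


Verdict: a linear integrating factor — linear in the unknown with genuine forcing: multiply through by the exponential of the integrated coefficient and the left side closes into one derivative.


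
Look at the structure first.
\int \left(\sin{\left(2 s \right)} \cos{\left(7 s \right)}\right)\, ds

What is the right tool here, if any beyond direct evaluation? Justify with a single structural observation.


Verdict: a trigonometric identity — cross-frequency products like \sin{\left(2 s \right)} \cos{\left(7 s \right)} are the textbook product-to-sum case — the identity converts them to directly integrable sinusoids.


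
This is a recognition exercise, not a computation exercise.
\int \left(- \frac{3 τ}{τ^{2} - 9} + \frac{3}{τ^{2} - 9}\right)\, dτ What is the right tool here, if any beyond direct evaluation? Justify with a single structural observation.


Diagnosis: partial fractions — break τ^{2} - 9 into its roots and the integral splits into logarithm-sized bites.


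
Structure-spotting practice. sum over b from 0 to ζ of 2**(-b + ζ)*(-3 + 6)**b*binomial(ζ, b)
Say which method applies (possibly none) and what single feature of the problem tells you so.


Verdict: the binomial theorem — the summand is term b of a binomial expansion in (-3 + 6) and 2; the whole sum is a single power.


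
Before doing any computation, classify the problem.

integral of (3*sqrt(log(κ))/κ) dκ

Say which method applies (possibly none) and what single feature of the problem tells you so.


Best approach: u-substitution — everything non-trivial happens through the inner expression log(κ), and its derivative accounts for the remaining factor up to a constant, so set u = log(κ).


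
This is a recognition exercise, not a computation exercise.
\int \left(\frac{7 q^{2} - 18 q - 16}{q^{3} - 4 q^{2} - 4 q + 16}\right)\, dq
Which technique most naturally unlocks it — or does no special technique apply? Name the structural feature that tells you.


Technique: partial fractions — each factor of q^{3} - 4 q^{2} - 4 q + 16 owns one elementary piece of the integrand — separate them and integrate piecewise.


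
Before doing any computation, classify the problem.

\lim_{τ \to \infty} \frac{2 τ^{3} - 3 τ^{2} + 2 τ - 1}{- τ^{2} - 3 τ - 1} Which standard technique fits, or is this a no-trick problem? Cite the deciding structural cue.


Method: dominant-term comparison — as τ grows, only the highest-degree terms matter — compare leading terms and read the limit off. Differentiating the expression as a single quotient would eventually settle it as well; matching dominant growth settles it immediately.


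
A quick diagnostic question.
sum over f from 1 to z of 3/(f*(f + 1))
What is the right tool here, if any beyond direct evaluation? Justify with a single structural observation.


Diagnosis: telescoping — 3/(f*(f + 1)) decomposes into shift-paired simple fractions; the series telescopes to finitely many boundary pieces.


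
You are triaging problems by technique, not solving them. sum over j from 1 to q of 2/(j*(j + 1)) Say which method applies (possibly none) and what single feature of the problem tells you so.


Method: telescoping — split 2/(j*(j + 1)) by partial fractions and the pieces are one function at shifted arguments — interior terms cancel.


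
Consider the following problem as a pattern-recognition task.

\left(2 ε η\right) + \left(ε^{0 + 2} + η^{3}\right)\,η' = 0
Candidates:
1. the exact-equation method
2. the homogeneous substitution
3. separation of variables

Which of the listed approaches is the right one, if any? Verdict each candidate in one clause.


Best approach: the exact-equation method — the cross partial derivatives of 2 ε η and (ε^{0 + 2} + η^{3}) agree, so the left side is the total differential of one potential in ε and η.
- the exact-equation method: applicable, and directly so.
- the homogeneous substitution: the slope changes under joint rescaling, failing the degree-zero test.
- separation of variables: the two dependences are entangled, not a clean product of one-variable pieces.


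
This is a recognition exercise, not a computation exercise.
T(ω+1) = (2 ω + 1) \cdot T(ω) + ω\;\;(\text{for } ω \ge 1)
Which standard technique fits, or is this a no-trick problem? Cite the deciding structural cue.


Verdict: a summation factor — because the multiplier 2 ω + 1 is index-dependent, divide through by its running product and sum the resulting differences.


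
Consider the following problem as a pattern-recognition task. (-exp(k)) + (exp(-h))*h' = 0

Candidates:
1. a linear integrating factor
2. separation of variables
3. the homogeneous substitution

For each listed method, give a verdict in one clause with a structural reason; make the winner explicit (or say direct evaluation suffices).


Verdict: separation of variables — all dependence on the two variables factors apart, the defining separable shape.
- a linear integrating factor — the unknown enters nonlinearly (through a power, a denominator, or a transcendental function), which the linear integrating-factor recipe cannot absorb as-is — any repair would come from a preliminary substitution, not the factor.
- separation of variables — applicable, and directly so.
- the homogeneous substitution — the ratio of the variables does not determine the slope.
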